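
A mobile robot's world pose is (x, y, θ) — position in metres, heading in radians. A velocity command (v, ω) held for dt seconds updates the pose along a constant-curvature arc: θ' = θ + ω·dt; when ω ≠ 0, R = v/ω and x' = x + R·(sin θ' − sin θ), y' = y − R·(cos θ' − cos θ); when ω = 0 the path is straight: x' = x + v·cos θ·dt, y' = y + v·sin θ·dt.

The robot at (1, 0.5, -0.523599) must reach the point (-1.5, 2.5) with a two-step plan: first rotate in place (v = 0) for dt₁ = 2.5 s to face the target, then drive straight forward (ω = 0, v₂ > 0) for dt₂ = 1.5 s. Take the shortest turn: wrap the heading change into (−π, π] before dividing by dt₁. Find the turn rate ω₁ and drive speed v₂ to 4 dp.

heading to target = atan2(2.5−0.5, -1.5−1) = 2.4669
Δθ = wrap(2.4669 − -0.5236) = 2.9905; ω₁ = Δθ/dt₁ = 1.1962
distance = √((-1.5−1)² + (2.5−0.5)²) = 3.2016; v₂ = distance/dt₂ = 2.1344

ω₁ = 1.1962, v₂ = 2.1344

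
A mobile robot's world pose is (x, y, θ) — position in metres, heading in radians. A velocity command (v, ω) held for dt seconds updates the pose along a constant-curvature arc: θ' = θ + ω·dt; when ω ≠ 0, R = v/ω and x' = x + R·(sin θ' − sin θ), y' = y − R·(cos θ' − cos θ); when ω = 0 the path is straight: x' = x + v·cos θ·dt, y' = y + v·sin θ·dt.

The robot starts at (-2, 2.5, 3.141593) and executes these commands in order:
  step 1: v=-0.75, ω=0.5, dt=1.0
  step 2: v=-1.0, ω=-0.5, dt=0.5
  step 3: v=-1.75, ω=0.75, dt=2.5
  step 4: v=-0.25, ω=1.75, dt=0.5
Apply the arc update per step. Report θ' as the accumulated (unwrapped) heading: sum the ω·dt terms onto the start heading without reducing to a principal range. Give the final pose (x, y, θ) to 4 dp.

step 1: θ'=3.6416 (R=-1.5000) → pose (-1.2809, 2.6836, 3.6416)
step 2: θ'=3.3916 (R=2.0000) → pose (-0.8168, 2.8663, 3.3916)
step 3: θ'=5.2666 (R=-2.3333) → pose (0.5900, 6.3550, 5.2666)
step 4: θ'=6.1416 (R=-0.1429) → pose (0.4887, 6.4213, 6.1416)

(0.4887, 6.4213, 6.1416)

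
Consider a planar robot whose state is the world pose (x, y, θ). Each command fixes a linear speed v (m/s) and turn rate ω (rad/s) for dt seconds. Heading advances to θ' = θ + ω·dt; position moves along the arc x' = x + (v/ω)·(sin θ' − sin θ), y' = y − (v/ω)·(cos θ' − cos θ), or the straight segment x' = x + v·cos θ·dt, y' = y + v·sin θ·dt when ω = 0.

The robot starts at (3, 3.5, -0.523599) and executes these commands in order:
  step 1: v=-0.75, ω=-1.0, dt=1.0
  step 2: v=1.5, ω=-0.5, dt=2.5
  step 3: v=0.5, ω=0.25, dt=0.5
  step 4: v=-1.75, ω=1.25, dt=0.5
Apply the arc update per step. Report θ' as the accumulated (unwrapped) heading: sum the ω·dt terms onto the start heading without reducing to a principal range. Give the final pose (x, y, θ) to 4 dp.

step 1: θ'=-1.5236 (R=0.7500) → pose (2.6258, 4.1141, -1.5236)
step 2: θ'=-2.7736 (R=-3.0000) → pose (0.7084, 1.1734, -2.7736)
step 3: θ'=-2.6486 (R=2.0000) → pose (0.4814, 1.0692, -2.6486)
step 4: θ'=-2.0236 (R=-1.4000) → pose (1.0777, 1.6900, -2.0236)

(1.0777, 1.6900, -2.0236)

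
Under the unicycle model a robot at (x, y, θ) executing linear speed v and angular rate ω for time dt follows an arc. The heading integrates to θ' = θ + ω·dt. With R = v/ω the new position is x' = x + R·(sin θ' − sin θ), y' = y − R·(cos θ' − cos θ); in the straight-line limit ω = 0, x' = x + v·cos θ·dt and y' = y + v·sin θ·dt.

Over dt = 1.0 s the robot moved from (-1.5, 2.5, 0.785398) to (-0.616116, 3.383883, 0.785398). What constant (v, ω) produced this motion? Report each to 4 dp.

Δθ = 0.785398 − 0.785398 = 0.000000
ω = Δθ/dt = 0.000000/1.0 = 0.0000
ω = 0 → v = (Δx·cos θ + Δy·sin θ)/dt = 1.2500

v = 1.2500, ω = 0.0000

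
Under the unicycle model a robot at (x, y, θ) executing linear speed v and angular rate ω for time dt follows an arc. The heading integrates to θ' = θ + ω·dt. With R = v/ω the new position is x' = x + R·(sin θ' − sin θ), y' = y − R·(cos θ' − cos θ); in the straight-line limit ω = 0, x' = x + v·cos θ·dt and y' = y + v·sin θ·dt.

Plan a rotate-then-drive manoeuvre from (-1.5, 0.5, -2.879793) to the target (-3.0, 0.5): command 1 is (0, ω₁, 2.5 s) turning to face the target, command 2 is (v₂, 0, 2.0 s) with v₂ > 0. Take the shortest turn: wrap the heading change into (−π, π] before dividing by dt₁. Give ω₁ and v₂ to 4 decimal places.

ω₁ = -0.1047, v₂ = 0.7500

heading to target = atan2(0.5−0.5, -3−-1.5) = 3.1416
Δθ = wrap(3.1416 − -2.8798) = -0.2618; ω₁ = Δθ/dt₁ = -0.1047
distance = √((-3−-1.5)² + (0.5−0.5)²) = 1.5000; v₂ = distance/dt₂ = 0.7500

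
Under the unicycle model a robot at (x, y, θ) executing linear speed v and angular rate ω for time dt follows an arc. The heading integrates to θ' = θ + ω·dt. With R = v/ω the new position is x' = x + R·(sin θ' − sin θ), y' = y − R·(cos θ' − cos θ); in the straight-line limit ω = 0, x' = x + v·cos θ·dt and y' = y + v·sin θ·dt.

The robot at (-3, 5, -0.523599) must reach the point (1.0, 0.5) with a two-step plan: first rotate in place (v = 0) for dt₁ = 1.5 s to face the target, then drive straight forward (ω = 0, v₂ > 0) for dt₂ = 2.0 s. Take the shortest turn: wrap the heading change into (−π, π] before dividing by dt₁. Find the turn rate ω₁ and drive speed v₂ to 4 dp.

ω₁ = -0.2137, v₂ = 3.0104

heading to target = atan2(0.5−5, 1−-3) = -0.8442
Δθ = wrap(-0.8442 − -0.5236) = -0.3206; ω₁ = Δθ/dt₁ = -0.2137
distance = √((1−-3)² + (0.5−5)²) = 6.0208; v₂ = distance/dt₂ = 3.0104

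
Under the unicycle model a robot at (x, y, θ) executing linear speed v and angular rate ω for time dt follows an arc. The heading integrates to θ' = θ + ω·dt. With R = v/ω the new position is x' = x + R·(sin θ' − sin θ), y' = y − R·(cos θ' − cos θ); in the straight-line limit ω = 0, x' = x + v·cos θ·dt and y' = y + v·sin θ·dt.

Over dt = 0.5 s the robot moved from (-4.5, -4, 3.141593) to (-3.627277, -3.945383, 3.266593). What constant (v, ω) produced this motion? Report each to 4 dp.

Δθ = 3.266593 − 3.141593 = 0.125000
ω = Δθ/dt = 0.125000/0.5 = 0.2500
R = Δx/(sin θ' − sin θ) = -7.0000
v = R·ω = -7.0000·0.2500 = -1.7500

v = -1.7500, ω = 0.2500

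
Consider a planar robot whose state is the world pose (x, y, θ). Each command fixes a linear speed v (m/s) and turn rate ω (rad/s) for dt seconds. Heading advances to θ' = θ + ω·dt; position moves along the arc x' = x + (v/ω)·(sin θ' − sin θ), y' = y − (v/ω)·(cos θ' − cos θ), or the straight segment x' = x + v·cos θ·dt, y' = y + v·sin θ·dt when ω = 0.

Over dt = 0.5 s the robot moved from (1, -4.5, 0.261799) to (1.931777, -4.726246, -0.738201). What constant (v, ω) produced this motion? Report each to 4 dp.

v = 2.0000, ω = -2.0000

Δθ = -0.738201 − 0.261799 = -1.000000
ω = Δθ/dt = -1.000000/0.5 = -2.0000
R = Δx/(sin θ' − sin θ) = -1.0000
v = R·ω = -1.0000·-2.0000 = 2.0000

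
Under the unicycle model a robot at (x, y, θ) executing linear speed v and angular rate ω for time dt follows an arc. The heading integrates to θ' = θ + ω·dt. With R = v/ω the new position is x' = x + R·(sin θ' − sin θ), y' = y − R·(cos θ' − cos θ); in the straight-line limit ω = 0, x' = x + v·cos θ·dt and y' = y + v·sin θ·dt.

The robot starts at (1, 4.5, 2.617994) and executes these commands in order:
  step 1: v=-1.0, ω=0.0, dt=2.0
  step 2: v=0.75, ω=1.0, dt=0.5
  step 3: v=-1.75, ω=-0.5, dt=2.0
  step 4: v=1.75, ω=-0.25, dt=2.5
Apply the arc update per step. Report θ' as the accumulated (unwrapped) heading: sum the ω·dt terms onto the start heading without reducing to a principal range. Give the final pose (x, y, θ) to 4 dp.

(4.2802, 6.1084, 1.4930)

step 1: θ'=2.6180 (straight) → pose (2.7321, 3.5000, 2.6180)
step 2: θ'=3.1180 (R=0.7500) → pose (2.3747, 3.6003, 3.1180)
step 3: θ'=2.1180 (R=3.5000) → pose (5.2811, 1.9223, 2.1180)
step 4: θ'=1.4930 (R=-7.0000) → pose (4.2802, 6.1084, 1.4930)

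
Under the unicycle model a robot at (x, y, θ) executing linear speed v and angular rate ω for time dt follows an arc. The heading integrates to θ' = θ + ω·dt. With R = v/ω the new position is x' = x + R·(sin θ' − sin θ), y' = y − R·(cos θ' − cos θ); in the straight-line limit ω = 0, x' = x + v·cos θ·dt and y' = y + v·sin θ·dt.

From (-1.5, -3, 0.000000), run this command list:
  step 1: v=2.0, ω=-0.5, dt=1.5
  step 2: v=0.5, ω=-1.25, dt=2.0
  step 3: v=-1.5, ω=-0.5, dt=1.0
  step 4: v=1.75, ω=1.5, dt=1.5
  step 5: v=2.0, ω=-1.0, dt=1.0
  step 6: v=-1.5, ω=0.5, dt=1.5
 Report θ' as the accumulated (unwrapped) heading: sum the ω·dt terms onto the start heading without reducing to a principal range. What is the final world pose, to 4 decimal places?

step 1: θ'=-0.7500 (R=-4.0000) → pose (1.2266, -4.0732, -0.7500)
step 2: θ'=-3.2500 (R=-0.4000) → pose (0.9106, -4.7636, -3.2500)
step 3: θ'=-3.7500 (R=3.0000) → pose (2.3007, -5.2843, -3.7500)
step 4: θ'=-1.5000 (R=1.1667) → pose (0.4702, -6.3241, -1.5000)
step 5: θ'=-2.5000 (R=-2.0000) → pose (-0.3279, -8.0679, -2.5000)
step 6: θ'=-1.7500 (R=-3.0000) → pose (0.8287, -6.1992, -1.7500)

(0.8287, -6.1992, -1.7500)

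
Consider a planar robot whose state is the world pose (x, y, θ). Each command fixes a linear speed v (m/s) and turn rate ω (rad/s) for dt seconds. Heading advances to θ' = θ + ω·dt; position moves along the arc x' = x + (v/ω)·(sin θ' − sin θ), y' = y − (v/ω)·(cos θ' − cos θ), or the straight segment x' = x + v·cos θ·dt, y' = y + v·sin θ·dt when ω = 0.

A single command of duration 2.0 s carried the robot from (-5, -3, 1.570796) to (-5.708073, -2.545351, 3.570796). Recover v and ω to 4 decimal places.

Δθ = 3.570796 − 1.570796 = 2.000000
ω = Δθ/dt = 2.000000/2.0 = 1.0000
R = Δx/(sin θ' − sin θ) = 0.5000
v = R·ω = 0.5000·1.0000 = 0.5000

v = 0.5000, ω = 1.0000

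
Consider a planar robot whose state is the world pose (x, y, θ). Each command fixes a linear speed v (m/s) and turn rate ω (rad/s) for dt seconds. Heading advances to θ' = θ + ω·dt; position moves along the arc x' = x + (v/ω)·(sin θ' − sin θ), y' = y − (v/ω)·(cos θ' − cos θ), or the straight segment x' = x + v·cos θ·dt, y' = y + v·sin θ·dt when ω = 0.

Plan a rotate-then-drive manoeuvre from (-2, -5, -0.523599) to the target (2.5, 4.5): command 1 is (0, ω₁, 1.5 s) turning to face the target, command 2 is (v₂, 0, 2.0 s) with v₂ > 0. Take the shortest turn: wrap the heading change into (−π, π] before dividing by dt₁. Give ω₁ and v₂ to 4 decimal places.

heading to target = atan2(4.5−-5, 2.5−-2) = 1.1284
Δθ = wrap(1.1284 − -0.5236) = 1.6520; ω₁ = Δθ/dt₁ = 1.1013
distance = √((2.5−-2)² + (4.5−-5)²) = 10.5119; v₂ = distance/dt₂ = 5.2559

ω₁ = 1.1013, v₂ = 5.2559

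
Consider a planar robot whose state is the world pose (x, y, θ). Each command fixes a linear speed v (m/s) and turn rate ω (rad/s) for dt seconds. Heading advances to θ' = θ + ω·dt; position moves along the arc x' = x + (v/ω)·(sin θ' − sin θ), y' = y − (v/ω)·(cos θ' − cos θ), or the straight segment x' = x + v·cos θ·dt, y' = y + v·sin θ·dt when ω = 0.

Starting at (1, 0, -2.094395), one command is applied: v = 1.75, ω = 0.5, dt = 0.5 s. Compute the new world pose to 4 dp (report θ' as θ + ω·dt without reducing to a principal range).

θ' = -2.0944 + 0.5·0.5 = -1.8444
R = v/ω = 1.75/0.5 = 3.5000
x' = 1 + 3.5000·(sin -1.8444 − sin -2.0944) = 0.6613
y' = 0 − 3.5000·(cos -1.8444 − cos -2.0944) = -0.8043

(0.6613, -0.8043, -1.8444)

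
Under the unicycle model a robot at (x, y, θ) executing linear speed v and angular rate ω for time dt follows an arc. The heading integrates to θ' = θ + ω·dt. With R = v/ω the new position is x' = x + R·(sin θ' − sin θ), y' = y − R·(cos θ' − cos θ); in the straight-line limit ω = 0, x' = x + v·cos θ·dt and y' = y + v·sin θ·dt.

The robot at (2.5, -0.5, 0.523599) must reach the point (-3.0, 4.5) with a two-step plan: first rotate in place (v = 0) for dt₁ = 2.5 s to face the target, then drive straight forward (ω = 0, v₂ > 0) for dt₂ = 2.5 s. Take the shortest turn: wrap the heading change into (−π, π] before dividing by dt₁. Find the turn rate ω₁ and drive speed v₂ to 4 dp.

ω₁ = 0.7521, v₂ = 2.9732

heading to target = atan2(4.5−-0.5, -3−2.5) = 2.4038
Δθ = wrap(2.4038 − 0.5236) = 1.8802; ω₁ = Δθ/dt₁ = 0.7521
distance = √((-3−2.5)² + (4.5−-0.5)²) = 7.4330; v₂ = distance/dt₂ = 2.9732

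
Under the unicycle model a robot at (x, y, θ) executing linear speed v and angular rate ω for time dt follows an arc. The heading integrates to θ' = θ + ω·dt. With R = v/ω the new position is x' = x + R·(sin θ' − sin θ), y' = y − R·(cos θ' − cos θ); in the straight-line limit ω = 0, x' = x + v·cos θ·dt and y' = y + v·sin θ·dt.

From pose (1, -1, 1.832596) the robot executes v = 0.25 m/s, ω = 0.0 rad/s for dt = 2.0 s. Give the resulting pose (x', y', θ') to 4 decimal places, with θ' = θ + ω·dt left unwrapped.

θ' = 1.8326 + 0.0·2.0 = 1.8326
ω = 0 → straight: x' = 1 + 0.25·cos(1.8326)·2.0 = 0.8706
y' = -1 + 0.25·sin(1.8326)·2.0 = -0.5170

(0.8706, -0.5170, 1.8326)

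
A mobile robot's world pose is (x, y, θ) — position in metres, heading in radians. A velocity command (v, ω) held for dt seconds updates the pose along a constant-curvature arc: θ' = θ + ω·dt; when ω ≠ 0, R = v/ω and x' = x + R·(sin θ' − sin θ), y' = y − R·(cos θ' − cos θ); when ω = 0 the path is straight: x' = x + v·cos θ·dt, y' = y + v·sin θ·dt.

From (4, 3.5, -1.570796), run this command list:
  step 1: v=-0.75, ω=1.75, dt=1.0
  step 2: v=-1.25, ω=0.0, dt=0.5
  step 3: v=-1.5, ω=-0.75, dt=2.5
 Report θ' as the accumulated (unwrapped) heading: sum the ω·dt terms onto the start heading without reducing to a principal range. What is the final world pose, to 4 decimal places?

step 1: θ'=0.1792 (R=-0.4286) → pose (3.4950, 3.9217, 0.1792)
step 2: θ'=0.1792 (straight) → pose (2.8800, 3.8103, 0.1792)
step 3: θ'=-1.6958 (R=2.0000) → pose (0.5392, 6.0276, -1.6958)

(0.5392, 6.0276, -1.6958)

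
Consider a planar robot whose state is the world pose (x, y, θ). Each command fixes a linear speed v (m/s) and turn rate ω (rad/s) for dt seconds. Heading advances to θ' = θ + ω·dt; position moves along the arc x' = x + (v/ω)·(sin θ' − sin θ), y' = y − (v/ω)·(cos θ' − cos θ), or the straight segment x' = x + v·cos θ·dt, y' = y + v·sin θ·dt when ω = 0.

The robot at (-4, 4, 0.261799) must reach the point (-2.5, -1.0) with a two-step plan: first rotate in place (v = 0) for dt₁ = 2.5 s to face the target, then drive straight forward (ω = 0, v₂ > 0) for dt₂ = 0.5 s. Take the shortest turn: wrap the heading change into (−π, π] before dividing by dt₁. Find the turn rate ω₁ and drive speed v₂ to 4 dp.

heading to target = atan2(-1−4, -2.5−-4) = -1.2793
Δθ = wrap(-1.2793 − 0.2618) = -1.5411; ω₁ = Δθ/dt₁ = -0.6165
distance = √((-2.5−-4)² + (-1−4)²) = 5.2202; v₂ = distance/dt₂ = 10.4403

ω₁ = -0.6165, v₂ = 10.4403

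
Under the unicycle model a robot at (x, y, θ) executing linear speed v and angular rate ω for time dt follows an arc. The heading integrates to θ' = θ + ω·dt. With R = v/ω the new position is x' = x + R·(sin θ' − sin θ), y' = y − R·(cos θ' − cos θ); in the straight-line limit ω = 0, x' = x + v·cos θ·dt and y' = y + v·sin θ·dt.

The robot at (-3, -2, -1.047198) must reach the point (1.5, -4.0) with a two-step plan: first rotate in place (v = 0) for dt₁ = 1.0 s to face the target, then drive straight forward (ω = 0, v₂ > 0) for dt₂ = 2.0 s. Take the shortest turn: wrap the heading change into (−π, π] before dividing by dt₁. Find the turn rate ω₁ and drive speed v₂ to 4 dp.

ω₁ = 0.6290, v₂ = 2.4622

heading to target = atan2(-4−-2, 1.5−-3) = -0.4182
Δθ = wrap(-0.4182 − -1.0472) = 0.6290; ω₁ = Δθ/dt₁ = 0.6290
distance = √((1.5−-3)² + (-4−-2)²) = 4.9244; v₂ = distance/dt₂ = 2.4622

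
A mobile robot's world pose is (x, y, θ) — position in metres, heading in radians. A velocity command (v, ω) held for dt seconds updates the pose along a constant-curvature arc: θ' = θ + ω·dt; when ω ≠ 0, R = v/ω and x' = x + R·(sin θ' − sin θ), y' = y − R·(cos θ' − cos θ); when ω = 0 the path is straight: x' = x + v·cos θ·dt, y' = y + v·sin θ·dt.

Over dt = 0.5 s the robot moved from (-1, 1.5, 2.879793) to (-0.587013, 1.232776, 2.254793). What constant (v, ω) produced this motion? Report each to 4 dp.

Δθ = 2.254793 − 2.879793 = -0.625000
ω = Δθ/dt = -0.625000/0.5 = -1.2500
R = Δx/(sin θ' − sin θ) = 0.8000
v = R·ω = 0.8000·-1.2500 = -1.0000

v = -1.0000, ω = -1.2500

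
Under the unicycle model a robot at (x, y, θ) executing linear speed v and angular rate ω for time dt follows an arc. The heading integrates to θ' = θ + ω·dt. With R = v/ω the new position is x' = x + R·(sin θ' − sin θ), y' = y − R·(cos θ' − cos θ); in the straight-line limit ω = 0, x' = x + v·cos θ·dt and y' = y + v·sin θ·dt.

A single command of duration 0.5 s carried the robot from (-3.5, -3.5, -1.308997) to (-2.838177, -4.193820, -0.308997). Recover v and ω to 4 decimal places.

v = 2.0000, ω = 2.0000

Δθ = -0.308997 − -1.308997 = 1.000000
ω = Δθ/dt = 1.000000/0.5 = 2.0000
R = −Δy/(cos θ' − cos θ) = 1.0000
v = R·ω = 1.0000·2.0000 = 2.0000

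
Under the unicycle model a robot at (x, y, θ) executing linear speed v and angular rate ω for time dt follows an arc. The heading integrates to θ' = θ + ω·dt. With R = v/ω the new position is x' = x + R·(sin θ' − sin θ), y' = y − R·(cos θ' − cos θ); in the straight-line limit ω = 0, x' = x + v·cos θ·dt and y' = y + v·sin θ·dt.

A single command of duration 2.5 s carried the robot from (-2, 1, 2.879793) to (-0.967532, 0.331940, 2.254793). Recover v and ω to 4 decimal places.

Δθ = 2.254793 − 2.879793 = -0.625000
ω = Δθ/dt = -0.625000/2.5 = -0.2500
R = Δx/(sin θ' − sin θ) = 2.0000
v = R·ω = 2.0000·-0.2500 = -0.5000

v = -0.5000, ω = -0.2500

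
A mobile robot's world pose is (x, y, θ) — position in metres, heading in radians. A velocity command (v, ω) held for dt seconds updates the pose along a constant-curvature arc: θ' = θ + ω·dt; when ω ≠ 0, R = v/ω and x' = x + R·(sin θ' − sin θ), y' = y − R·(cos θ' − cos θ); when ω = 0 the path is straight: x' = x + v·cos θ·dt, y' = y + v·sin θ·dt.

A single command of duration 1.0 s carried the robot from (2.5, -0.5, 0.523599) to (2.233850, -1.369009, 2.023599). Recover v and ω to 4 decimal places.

Δθ = 2.023599 − 0.523599 = 1.500000
ω = Δθ/dt = 1.500000/1.0 = 1.5000
R = −Δy/(cos θ' − cos θ) = -0.6667
v = R·ω = -0.6667·1.5000 = -1.0000

v = -1.0000, ω = 1.5000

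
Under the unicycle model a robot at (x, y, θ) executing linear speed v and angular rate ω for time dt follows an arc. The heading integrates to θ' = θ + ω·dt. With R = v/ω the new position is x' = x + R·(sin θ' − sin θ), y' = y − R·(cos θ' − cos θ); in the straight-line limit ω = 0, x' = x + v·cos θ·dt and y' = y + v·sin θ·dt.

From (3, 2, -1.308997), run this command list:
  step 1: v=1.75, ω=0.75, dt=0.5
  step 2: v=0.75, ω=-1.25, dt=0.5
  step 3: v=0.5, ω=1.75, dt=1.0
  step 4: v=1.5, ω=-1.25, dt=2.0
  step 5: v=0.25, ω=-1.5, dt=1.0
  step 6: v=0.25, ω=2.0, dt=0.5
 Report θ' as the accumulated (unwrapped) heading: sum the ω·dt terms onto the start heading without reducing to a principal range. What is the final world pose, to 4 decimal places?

step 1: θ'=-0.9340 (R=2.3333) → pose (3.3778, 1.2165, -0.9340)
step 2: θ'=-1.5590 (R=-0.6000) → pose (3.4954, 0.8668, -1.5590)
step 3: θ'=0.1910 (R=0.2857) → pose (3.8353, 0.5896, 0.1910)
step 4: θ'=-2.3090 (R=-1.2000) → pose (4.9507, -1.3961, -2.3090)
step 5: θ'=-3.8090 (R=-0.1667) → pose (4.7243, -1.4149, -3.8090)
step 6: θ'=-2.8090 (R=0.1250) → pose (4.6061, -1.3949, -2.8090)

(4.6061, -1.3949, -2.8090)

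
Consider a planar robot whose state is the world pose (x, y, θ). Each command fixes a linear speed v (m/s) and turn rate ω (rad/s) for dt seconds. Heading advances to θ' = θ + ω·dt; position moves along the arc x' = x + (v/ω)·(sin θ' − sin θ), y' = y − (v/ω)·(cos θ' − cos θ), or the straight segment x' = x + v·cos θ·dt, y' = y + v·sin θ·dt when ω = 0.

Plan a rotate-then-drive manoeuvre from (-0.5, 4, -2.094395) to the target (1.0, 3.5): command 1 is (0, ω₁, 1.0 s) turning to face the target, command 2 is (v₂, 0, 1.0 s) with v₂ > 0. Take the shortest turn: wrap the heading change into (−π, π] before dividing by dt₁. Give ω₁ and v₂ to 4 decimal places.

ω₁ = 1.7726, v₂ = 1.5811

heading to target = atan2(3.5−4, 1−-0.5) = -0.3218
Δθ = wrap(-0.3218 − -2.0944) = 1.7726; ω₁ = Δθ/dt₁ = 1.7726
distance = √((1−-0.5)² + (3.5−4)²) = 1.5811; v₂ = distance/dt₂ = 1.5811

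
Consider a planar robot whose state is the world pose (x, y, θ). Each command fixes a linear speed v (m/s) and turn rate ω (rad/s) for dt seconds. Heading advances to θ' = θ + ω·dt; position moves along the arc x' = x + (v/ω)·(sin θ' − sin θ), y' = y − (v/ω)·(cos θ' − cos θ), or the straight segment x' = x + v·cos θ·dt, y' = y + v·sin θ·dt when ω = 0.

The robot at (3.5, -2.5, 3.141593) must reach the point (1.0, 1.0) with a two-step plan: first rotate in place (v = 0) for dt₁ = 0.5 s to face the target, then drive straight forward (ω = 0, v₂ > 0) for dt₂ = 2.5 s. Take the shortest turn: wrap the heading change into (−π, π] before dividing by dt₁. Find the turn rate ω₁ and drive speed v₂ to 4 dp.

ω₁ = -1.9011, v₂ = 1.7205

heading to target = atan2(1−-2.5, 1−3.5) = 2.1910
Δθ = wrap(2.1910 − 3.1416) = -0.9505; ω₁ = Δθ/dt₁ = -1.9011
distance = √((1−3.5)² + (1−-2.5)²) = 4.3012; v₂ = distance/dt₂ = 1.7205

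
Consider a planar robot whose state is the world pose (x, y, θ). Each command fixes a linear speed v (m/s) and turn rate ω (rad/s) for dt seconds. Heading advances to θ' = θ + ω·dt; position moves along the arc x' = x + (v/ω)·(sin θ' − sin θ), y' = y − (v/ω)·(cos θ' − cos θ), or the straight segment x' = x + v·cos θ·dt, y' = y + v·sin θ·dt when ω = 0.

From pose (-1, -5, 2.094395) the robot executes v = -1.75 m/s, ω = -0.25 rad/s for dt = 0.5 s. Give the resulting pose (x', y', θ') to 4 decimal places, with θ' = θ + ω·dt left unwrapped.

θ' = 2.0944 + -0.25·0.5 = 1.9694
R = v/ω = -1.75/-0.25 = 7.0000
x' = -1 + 7.0000·(sin 1.9694 − sin 2.0944) = -0.6109
y' = -5 − 7.0000·(cos 1.9694 − cos 2.0944) = -5.7831

(-0.6109, -5.7831, 1.9694)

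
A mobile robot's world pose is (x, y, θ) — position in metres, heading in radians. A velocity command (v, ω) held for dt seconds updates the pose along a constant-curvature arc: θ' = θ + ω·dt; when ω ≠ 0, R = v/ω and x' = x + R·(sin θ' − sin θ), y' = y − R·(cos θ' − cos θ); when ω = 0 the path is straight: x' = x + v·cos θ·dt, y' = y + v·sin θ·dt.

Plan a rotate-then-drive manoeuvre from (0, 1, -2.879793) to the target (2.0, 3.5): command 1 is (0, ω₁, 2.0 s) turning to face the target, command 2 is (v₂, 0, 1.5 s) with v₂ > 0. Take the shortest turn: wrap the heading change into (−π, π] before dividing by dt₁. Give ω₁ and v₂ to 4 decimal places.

heading to target = atan2(3.5−1, 2−0) = 0.8961
Δθ = wrap(0.8961 − -2.8798) = -2.5073; ω₁ = Δθ/dt₁ = -1.2537
distance = √((2−0)² + (3.5−1)²) = 3.2016; v₂ = distance/dt₂ = 2.1344

ω₁ = -1.2537, v₂ = 2.1344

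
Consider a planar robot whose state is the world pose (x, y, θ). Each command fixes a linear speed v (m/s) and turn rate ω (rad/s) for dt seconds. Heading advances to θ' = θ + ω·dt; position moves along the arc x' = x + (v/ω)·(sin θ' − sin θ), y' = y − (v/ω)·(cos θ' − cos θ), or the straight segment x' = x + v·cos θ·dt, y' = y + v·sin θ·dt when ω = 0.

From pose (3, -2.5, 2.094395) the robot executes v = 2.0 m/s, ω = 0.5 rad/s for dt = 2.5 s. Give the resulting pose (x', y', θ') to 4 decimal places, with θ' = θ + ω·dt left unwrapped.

(-1.2698, -0.5820, 3.3444)

θ' = 2.0944 + 0.5·2.5 = 3.3444
R = v/ω = 2.0/0.5 = 4.0000
x' = 3 + 4.0000·(sin 3.3444 − sin 2.0944) = -1.2698
y' = -2.5 − 4.0000·(cos 3.3444 − cos 2.0944) = -0.5820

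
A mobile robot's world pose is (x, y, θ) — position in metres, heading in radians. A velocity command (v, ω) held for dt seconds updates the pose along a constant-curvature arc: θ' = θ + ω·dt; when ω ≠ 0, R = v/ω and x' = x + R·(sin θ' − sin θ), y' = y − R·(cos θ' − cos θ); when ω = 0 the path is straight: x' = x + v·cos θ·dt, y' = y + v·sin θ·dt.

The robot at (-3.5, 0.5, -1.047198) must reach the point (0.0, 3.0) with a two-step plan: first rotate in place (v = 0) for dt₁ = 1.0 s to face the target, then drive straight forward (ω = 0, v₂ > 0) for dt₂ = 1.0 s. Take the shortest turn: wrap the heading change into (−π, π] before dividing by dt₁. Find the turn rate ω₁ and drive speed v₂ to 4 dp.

ω₁ = 1.6674, v₂ = 4.3012

heading to target = atan2(3−0.5, 0−-3.5) = 0.6202
Δθ = wrap(0.6202 − -1.0472) = 1.6674; ω₁ = Δθ/dt₁ = 1.6674
distance = √((0−-3.5)² + (3−0.5)²) = 4.3012; v₂ = distance/dt₂ = 4.3012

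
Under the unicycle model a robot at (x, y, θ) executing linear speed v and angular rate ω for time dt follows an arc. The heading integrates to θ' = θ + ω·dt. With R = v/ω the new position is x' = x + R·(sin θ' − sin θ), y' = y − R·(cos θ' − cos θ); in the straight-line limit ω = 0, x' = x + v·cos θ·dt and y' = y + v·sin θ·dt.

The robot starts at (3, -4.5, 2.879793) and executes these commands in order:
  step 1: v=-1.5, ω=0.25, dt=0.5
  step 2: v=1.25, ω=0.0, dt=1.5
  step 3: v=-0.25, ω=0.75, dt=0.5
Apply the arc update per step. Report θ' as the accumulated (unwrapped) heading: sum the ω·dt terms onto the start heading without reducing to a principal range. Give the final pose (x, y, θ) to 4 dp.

step 1: θ'=3.0048 (R=-6.0000) → pose (3.7347, -4.6484, 3.0048)
step 2: θ'=3.0048 (straight) → pose (1.8772, -4.3927, 3.0048)
step 3: θ'=3.3798 (R=-0.3333) → pose (2.0013, -4.3864, 3.3798)

(2.0013, -4.3864, 3.3798)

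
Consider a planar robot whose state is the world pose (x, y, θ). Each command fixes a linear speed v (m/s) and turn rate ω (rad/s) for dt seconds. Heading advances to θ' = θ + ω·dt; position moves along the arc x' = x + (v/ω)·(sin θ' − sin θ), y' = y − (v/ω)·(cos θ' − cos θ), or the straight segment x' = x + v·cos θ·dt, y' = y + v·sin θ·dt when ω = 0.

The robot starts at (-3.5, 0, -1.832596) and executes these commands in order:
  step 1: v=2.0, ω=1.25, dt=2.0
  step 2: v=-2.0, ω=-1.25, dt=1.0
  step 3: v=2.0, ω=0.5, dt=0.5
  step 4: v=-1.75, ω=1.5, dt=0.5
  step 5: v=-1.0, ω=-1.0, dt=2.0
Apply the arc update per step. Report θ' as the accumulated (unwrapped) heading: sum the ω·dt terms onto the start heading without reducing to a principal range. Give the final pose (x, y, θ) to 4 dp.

step 1: θ'=0.6674 (R=1.6000) → pose (-0.9642, -1.6708, 0.6674)
step 2: θ'=-0.5826 (R=1.6000) → pose (-2.8348, -1.7502, -0.5826)
step 3: θ'=-0.3326 (R=4.0000) → pose (-1.9400, -2.1908, -0.3326)
step 4: θ'=0.4174 (R=-1.1667) → pose (-2.7939, -2.2270, 0.4174)
step 5: θ'=-1.5826 (R=1.0000) → pose (-4.1992, -1.3011, -1.5826)

(-4.1992, -1.3011, -1.5826)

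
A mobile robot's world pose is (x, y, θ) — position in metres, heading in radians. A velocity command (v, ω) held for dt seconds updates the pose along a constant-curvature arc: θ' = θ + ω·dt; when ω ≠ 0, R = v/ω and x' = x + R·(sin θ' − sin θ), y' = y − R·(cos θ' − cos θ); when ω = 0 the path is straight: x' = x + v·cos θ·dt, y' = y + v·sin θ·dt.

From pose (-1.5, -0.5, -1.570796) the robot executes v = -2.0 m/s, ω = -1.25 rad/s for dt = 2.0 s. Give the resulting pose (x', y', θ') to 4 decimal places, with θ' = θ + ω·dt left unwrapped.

(1.3818, 0.4576, -4.0708)

θ' = -1.5708 + -1.25·2.0 = -4.0708
R = v/ω = -2.0/-1.25 = 1.6000
x' = -1.5 + 1.6000·(sin -4.0708 − sin -1.5708) = 1.3818
y' = -0.5 − 1.6000·(cos -4.0708 − cos -1.5708) = 0.4576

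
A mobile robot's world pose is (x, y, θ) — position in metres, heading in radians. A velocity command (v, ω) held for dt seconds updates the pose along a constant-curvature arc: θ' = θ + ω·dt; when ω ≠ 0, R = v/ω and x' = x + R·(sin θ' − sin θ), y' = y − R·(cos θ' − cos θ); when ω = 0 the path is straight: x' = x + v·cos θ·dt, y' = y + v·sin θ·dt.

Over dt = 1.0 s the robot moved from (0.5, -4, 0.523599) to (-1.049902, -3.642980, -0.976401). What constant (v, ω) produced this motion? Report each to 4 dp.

Δθ = -0.976401 − 0.523599 = -1.500000
ω = Δθ/dt = -1.500000/1.0 = -1.5000
R = Δx/(sin θ' − sin θ) = 1.1667
v = R·ω = 1.1667·-1.5000 = -1.7500

v = -1.7500, ω = -1.5000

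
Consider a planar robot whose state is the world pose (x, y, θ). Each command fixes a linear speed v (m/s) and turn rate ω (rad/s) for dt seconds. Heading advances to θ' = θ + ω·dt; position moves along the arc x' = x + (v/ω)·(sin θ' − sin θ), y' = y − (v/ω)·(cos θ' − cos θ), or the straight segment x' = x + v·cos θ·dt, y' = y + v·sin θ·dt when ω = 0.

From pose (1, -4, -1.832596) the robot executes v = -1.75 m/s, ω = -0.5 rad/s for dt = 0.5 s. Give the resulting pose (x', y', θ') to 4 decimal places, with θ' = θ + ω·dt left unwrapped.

(1.3292, -3.1918, -2.0826)

θ' = -1.8326 + -0.5·0.5 = -2.0826
R = v/ω = -1.75/-0.5 = 3.5000
x' = 1 + 3.5000·(sin -2.0826 − sin -1.8326) = 1.3292
y' = -4 − 3.5000·(cos -2.0826 − cos -1.8326) = -3.1918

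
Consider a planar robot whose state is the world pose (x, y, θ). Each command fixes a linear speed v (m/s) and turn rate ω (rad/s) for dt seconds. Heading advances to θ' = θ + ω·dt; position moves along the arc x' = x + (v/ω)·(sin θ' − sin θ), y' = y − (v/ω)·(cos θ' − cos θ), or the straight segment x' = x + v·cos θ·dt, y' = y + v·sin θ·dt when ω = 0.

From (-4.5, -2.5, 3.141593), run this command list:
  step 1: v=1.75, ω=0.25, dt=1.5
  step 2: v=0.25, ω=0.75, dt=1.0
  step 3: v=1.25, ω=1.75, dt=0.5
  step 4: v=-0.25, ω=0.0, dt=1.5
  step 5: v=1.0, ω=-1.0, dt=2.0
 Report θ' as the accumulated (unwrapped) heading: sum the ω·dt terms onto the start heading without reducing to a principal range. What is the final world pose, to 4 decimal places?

(-8.3129, -4.8333, 3.1416)

step 1: θ'=3.5166 (R=7.0000) → pose (-7.0639, -2.9864, 3.5166)
step 2: θ'=4.2666 (R=0.3333) → pose (-7.2426, -3.1529, 4.2666)
step 3: θ'=5.1416 (R=0.7143) → pose (-7.2476, -3.7581, 5.1416)
step 4: θ'=5.1416 (straight) → pose (-7.4036, -3.4171, 5.1416)
step 5: θ'=3.1416 (R=-1.0000) → pose (-8.3129, -4.8333, 3.1416)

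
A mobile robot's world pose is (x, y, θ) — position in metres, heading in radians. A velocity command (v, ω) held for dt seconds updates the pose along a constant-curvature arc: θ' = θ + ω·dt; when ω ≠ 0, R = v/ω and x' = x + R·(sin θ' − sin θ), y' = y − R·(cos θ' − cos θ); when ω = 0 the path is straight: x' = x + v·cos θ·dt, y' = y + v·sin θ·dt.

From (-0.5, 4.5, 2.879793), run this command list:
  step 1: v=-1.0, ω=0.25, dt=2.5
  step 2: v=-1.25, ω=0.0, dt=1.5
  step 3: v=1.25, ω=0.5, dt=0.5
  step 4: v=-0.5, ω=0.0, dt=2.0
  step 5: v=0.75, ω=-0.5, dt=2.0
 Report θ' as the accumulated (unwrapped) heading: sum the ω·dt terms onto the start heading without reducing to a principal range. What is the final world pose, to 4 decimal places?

step 1: θ'=3.5048 (R=-4.0000) → pose (1.9563, 4.6246, 3.5048)
step 2: θ'=3.5048 (straight) → pose (3.7090, 5.2908, 3.5048)
step 3: θ'=3.7548 (R=2.5000) → pose (3.1585, 4.9984, 3.7548)
step 4: θ'=3.7548 (straight) → pose (3.9763, 5.5739, 3.7548)
step 5: θ'=2.7548 (R=-1.5000) → pose (2.5472, 5.4114, 2.7548)

(2.5472, 5.4114, 2.7548)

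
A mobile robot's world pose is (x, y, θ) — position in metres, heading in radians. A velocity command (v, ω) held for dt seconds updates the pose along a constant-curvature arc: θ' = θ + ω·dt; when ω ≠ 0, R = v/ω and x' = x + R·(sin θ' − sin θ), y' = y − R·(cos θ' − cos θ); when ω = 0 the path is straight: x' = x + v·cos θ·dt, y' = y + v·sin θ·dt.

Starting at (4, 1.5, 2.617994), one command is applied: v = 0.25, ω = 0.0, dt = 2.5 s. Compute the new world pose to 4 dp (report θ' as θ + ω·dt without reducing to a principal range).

θ' = 2.6180 + 0.0·2.5 = 2.6180
ω = 0 → straight: x' = 4 + 0.25·cos(2.6180)·2.5 = 3.4587
y' = 1.5 + 0.25·sin(2.6180)·2.5 = 1.8125

(3.4587, 1.8125, 2.6180)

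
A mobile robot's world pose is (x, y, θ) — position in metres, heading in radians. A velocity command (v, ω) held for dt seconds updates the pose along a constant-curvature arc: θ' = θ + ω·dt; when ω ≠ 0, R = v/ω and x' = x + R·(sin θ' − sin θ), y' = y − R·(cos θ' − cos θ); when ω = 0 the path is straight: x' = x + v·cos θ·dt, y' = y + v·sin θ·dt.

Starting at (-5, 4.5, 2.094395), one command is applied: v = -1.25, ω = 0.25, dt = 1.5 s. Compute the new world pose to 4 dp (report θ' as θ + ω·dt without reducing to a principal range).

(-3.7834, 3.0877, 2.4694)

θ' = 2.0944 + 0.25·1.5 = 2.4694
R = v/ω = -1.25/0.25 = -5.0000
x' = -5 + -5.0000·(sin 2.4694 − sin 2.0944) = -3.7834
y' = 4.5 − -5.0000·(cos 2.4694 − cos 2.0944) = 3.0877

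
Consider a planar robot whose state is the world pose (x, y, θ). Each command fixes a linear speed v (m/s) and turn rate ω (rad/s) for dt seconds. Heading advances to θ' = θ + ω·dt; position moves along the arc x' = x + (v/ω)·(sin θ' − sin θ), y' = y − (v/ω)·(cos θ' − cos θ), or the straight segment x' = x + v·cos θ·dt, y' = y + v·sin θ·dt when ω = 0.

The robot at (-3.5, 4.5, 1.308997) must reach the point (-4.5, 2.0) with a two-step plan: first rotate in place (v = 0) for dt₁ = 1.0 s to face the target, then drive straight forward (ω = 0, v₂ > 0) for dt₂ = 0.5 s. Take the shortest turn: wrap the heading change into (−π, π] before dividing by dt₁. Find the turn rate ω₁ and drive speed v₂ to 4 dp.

heading to target = atan2(2−4.5, -4.5−-3.5) = -1.9513
Δθ = wrap(-1.9513 − 1.3090) = 3.0229; ω₁ = Δθ/dt₁ = 3.0229
distance = √((-4.5−-3.5)² + (2−4.5)²) = 2.6926; v₂ = distance/dt₂ = 5.3852

ω₁ = 3.0229, v₂ = 5.3852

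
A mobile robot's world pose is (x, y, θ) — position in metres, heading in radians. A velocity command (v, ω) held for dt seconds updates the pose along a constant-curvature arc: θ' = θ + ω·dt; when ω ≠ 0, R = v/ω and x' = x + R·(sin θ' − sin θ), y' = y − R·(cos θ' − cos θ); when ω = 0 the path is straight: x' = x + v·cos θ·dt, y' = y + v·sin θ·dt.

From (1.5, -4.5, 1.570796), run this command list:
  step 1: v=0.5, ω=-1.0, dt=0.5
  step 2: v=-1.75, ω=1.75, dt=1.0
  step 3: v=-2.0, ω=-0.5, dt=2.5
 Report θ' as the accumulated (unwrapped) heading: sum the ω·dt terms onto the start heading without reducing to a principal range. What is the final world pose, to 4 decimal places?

(4.8622, -9.4846, 1.5708)

step 1: θ'=1.0708 (R=-0.5000) → pose (1.5612, -4.2603, 1.0708)
step 2: θ'=2.8208 (R=-1.0000) → pose (2.1235, -5.6887, 2.8208)
step 3: θ'=1.5708 (R=4.0000) → pose (4.8622, -9.4846, 1.5708)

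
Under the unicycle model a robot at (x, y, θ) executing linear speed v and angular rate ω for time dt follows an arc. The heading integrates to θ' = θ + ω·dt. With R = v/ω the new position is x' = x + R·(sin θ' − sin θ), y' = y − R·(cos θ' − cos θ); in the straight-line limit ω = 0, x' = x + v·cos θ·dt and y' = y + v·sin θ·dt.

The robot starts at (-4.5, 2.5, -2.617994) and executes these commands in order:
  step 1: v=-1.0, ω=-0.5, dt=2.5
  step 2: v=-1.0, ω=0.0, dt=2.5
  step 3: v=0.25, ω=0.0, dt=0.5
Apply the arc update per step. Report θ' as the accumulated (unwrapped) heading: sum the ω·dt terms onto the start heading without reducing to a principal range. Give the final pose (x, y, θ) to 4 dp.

step 1: θ'=-3.8680 (R=2.0000) → pose (-2.1716, 2.2631, -3.8680)
step 2: θ'=-3.8680 (straight) → pose (-0.3027, 0.6026, -3.8680)
step 3: θ'=-3.8680 (straight) → pose (-0.3962, 0.6857, -3.8680)

(-0.3962, 0.6857, -3.8680)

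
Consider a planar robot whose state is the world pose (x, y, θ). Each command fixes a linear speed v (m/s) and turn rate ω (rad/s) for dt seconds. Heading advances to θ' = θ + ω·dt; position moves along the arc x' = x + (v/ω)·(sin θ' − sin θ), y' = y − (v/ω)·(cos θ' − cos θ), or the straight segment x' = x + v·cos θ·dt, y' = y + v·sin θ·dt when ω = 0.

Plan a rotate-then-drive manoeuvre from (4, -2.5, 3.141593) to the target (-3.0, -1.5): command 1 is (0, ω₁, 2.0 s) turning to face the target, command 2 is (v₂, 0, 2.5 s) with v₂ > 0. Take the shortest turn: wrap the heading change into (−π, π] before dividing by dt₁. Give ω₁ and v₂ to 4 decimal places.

ω₁ = -0.0709, v₂ = 2.8284

heading to target = atan2(-1.5−-2.5, -3−4) = 2.9997
Δθ = wrap(2.9997 − 3.1416) = -0.1419; ω₁ = Δθ/dt₁ = -0.0709
distance = √((-3−4)² + (-1.5−-2.5)²) = 7.0711; v₂ = distance/dt₂ = 2.8284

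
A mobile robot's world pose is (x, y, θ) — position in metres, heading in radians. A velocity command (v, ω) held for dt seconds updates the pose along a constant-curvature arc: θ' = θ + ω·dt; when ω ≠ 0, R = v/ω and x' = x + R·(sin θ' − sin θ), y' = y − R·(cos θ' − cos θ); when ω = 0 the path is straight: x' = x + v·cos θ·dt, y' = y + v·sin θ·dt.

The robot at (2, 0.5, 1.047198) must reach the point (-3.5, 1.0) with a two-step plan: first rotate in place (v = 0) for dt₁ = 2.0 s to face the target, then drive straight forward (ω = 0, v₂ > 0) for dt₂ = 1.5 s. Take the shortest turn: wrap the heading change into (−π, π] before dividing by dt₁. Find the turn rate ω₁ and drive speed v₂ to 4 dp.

ω₁ = 1.0019, v₂ = 3.6818

heading to target = atan2(1−0.5, -3.5−2) = 3.0509
Δθ = wrap(3.0509 − 1.0472) = 2.0037; ω₁ = Δθ/dt₁ = 1.0019
distance = √((-3.5−2)² + (1−0.5)²) = 5.5227; v₂ = distance/dt₂ = 3.6818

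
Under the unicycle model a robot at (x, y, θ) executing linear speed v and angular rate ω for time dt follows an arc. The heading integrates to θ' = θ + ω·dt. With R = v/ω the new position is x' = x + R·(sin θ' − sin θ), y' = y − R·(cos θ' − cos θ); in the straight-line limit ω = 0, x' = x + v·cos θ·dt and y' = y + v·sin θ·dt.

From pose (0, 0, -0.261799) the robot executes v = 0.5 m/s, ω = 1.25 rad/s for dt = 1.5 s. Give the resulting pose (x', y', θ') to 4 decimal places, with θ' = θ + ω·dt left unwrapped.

θ' = -0.2618 + 1.25·1.5 = 1.6132
R = v/ω = 0.5/1.25 = 0.4000
x' = 0 + 0.4000·(sin 1.6132 − sin -0.2618) = 0.5032
y' = 0 − 0.4000·(cos 1.6132 − cos -0.2618) = 0.4033

(0.5032, 0.4033, 1.6132)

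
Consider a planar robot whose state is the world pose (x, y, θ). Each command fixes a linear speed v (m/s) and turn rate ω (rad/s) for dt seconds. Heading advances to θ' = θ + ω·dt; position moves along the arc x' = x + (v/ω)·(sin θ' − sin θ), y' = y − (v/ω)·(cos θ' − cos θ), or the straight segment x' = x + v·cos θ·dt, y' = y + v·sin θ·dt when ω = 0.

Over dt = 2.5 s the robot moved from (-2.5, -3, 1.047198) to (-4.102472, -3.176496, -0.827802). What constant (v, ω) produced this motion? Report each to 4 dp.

v = -0.7500, ω = -0.7500

Δθ = -0.827802 − 1.047198 = -1.875000
ω = Δθ/dt = -1.875000/2.5 = -0.7500
R = Δx/(sin θ' − sin θ) = 1.0000
v = R·ω = 1.0000·-0.7500 = -0.7500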